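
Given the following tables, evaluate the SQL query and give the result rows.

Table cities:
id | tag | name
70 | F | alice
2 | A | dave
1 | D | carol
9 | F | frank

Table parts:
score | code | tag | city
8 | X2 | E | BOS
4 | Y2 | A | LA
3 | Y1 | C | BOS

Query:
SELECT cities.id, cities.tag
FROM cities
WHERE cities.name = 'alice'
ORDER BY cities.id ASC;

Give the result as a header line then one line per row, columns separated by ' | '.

== RESULT ==
cities.id | cities.tag
70 | F

Derivation:
After WHERE (1 rows):
cities.id | cities.tag | cities.name
70 | F | alice
After SELECT (1 rows):
cities.id | cities.tag
70 | F
After ORDER BY (1 rows):
cities.id | cities.tag
70 | F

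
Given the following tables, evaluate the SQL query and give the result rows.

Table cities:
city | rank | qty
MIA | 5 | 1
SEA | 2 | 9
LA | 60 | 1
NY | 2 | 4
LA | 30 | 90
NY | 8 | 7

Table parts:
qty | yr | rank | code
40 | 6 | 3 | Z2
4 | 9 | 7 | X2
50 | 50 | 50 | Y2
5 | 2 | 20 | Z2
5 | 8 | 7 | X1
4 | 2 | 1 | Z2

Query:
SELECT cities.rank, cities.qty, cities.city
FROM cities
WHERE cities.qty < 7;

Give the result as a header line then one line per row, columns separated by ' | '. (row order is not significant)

== RESULT ==
cities.rank | cities.qty | cities.city
5 | 1 | MIA
60 | 1 | LA
2 | 4 | NY

Derivation:
After WHERE (3 rows):
cities.city | cities.rank | cities.qty
MIA | 5 | 1
LA | 60 | 1
NY | 2 | 4
After SELECT (3 rows):
cities.rank | cities.qty | cities.city
5 | 1 | MIA
60 | 1 | LA
2 | 4 | NY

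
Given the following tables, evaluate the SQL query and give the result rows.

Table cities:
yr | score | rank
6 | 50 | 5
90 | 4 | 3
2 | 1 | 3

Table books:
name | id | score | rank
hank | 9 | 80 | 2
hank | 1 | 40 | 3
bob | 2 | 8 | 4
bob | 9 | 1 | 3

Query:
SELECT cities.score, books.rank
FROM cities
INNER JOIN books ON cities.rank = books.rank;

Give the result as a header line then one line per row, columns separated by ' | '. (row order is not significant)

== RESULT ==
cities.score | books.rank
4 | 3
4 | 3
1 | 3
1 | 3

Derivation:
After JOIN books (4 rows):
cities.yr | cities.score | cities.rank | books.name | books.id | books.score | books.rank
90 | 4 | 3 | hank | 1 | 40 | 3
90 | 4 | 3 | bob | 9 | 1 | 3
2 | 1 | 3 | hank | 1 | 40 | 3
2 | 1 | 3 | bob | 9 | 1 | 3
After SELECT (4 rows):
cities.score | books.rank
4 | 3
4 | 3
1 | 3
1 | 3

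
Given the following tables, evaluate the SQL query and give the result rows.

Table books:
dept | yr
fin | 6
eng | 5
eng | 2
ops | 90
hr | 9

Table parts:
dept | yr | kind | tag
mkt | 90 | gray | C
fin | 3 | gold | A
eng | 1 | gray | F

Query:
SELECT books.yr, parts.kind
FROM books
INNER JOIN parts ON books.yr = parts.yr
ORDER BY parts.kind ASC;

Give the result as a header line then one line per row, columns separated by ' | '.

After JOIN parts (1 rows):
books.dept | books.yr | parts.dept | parts.yr | parts.kind | parts.tag
ops | 90 | mkt | 90 | gray | C
After SELECT (1 rows):
books.yr | parts.kind
90 | gray
After ORDER BY (1 rows):
books.yr | parts.kind
90 | gray

== RESULT ==
books.yr | parts.kind
90 | gray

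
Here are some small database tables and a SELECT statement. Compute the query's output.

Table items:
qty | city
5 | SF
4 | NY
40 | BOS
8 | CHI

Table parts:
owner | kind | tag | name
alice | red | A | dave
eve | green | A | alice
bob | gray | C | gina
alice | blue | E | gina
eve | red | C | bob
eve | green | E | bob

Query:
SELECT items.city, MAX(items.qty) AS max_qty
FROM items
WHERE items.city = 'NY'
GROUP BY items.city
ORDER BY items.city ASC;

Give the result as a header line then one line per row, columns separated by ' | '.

After WHERE (1 rows):
items.qty | items.city
4 | NY
After GROUP BY (1 rows):
items.city | max_qty
NY | 4
After ORDER BY (1 rows):
items.city | max_qty
NY | 4

== RESULT ==
items.city | max_qty
NY | 4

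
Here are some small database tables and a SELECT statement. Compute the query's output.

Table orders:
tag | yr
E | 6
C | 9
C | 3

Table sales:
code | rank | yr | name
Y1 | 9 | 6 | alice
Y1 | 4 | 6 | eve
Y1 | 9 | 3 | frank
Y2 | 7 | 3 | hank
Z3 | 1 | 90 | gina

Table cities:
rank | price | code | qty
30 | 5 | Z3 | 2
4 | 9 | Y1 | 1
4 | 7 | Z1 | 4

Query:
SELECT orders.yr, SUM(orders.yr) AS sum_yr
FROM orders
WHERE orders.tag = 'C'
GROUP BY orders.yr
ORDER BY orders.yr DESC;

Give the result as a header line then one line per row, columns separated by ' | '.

After WHERE (2 rows):
orders.tag | orders.yr
C | 9
C | 3
After GROUP BY (2 rows):
orders.yr | sum_yr
9 | 9
3 | 3
After ORDER BY (2 rows):
orders.yr | sum_yr
9 | 9
3 | 3

== RESULT ==
orders.yr | sum_yr
9 | 9
3 | 3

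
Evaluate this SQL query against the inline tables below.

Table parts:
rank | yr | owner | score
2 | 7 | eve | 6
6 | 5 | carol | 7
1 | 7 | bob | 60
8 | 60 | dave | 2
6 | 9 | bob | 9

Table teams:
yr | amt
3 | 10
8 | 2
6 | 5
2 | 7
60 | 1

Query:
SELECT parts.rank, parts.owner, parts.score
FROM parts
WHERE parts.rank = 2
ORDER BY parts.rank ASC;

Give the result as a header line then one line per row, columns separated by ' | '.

== RESULT ==
parts.rank | parts.owner | parts.score
2 | eve | 6

Derivation:
After WHERE (1 rows):
parts.rank | parts.yr | parts.owner | parts.score
2 | 7 | eve | 6
After SELECT (1 rows):
parts.rank | parts.owner | parts.score
2 | eve | 6
After ORDER BY (1 rows):
parts.rank | parts.owner | parts.score
2 | eve | 6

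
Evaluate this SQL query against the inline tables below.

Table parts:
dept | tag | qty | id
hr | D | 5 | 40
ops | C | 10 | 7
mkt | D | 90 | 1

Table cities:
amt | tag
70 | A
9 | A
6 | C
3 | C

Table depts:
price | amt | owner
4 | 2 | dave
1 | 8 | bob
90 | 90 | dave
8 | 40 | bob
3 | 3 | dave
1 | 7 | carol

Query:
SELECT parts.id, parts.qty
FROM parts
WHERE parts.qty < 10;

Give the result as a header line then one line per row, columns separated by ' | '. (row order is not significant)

== RESULT ==
parts.id | parts.qty
40 | 5

Derivation:
After WHERE (1 rows):
parts.dept | parts.tag | parts.qty | parts.id
hr | D | 5 | 40
After SELECT (1 rows):
parts.id | parts.qty
40 | 5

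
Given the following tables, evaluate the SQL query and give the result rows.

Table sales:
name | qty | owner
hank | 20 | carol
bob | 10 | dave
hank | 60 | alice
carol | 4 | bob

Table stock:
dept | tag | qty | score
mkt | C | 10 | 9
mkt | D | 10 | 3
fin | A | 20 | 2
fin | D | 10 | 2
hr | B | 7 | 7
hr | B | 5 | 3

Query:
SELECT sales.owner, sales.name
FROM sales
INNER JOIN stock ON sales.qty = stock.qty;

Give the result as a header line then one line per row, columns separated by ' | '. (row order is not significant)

After JOIN stock (4 rows):
sales.name | sales.qty | sales.owner | stock.dept | stock.tag | stock.qty | stock.score
hank | 20 | carol | fin | A | 20 | 2
bob | 10 | dave | mkt | C | 10 | 9
bob | 10 | dave | mkt | D | 10 | 3
bob | 10 | dave | fin | D | 10 | 2
After SELECT (4 rows):
sales.owner | sales.name
carol | hank
dave | bob
dave | bob
dave | bob

== RESULT ==
sales.owner | sales.name
carol | hank
dave | bob
dave | bob
dave | bob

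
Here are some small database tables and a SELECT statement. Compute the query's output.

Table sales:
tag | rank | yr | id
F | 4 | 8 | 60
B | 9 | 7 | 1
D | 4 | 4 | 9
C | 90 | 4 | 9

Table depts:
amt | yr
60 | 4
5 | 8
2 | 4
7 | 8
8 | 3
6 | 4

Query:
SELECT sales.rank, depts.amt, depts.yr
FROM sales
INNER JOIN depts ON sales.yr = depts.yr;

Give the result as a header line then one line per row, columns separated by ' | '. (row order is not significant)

After JOIN depts (8 rows):
sales.tag | sales.rank | sales.yr | sales.id | depts.amt | depts.yr
F | 4 | 8 | 60 | 5 | 8
F | 4 | 8 | 60 | 7 | 8
D | 4 | 4 | 9 | 60 | 4
D | 4 | 4 | 9 | 2 | 4
D | 4 | 4 | 9 | 6 | 4
C | 90 | 4 | 9 | 60 | 4
C | 90 | 4 | 9 | 2 | 4
C | 90 | 4 | 9 | 6 | 4
After SELECT (8 rows):
sales.rank | depts.amt | depts.yr
4 | 5 | 8
4 | 7 | 8
4 | 60 | 4
4 | 2 | 4
4 | 6 | 4
90 | 60 | 4
90 | 2 | 4
90 | 6 | 4

== RESULT ==
sales.rank | depts.amt | depts.yr
4 | 5 | 8
4 | 7 | 8
4 | 60 | 4
4 | 2 | 4
4 | 6 | 4
90 | 60 | 4
90 | 2 | 4
90 | 6 | 4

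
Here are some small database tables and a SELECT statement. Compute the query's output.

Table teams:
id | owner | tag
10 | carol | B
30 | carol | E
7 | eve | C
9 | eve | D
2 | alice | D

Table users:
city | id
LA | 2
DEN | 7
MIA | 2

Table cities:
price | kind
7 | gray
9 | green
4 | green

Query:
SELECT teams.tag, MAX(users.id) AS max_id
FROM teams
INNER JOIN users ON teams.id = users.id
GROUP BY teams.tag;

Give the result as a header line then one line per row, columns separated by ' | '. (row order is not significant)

== RESULT ==
teams.tag | max_id
C | 7
D | 2

Derivation:
After JOIN users (3 rows):
teams.id | teams.owner | teams.tag | users.city | users.id
7 | eve | C | DEN | 7
2 | alice | D | LA | 2
2 | alice | D | MIA | 2
After GROUP BY (2 rows):
teams.tag | max_id
C | 7
D | 2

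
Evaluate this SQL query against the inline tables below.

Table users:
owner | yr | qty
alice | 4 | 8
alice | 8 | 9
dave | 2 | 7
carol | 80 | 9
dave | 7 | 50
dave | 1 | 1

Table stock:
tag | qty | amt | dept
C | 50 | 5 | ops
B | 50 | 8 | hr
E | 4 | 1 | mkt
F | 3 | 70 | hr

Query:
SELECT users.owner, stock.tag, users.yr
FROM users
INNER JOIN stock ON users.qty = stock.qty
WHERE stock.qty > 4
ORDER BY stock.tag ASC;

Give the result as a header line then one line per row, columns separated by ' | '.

After JOIN stock (2 rows):
users.owner | users.yr | users.qty | stock.tag | stock.qty | stock.amt | stock.dept
dave | 7 | 50 | C | 50 | 5 | ops
dave | 7 | 50 | B | 50 | 8 | hr
After WHERE (2 rows):
users.owner | users.yr | users.qty | stock.tag | stock.qty | stock.amt | stock.dept
dave | 7 | 50 | C | 50 | 5 | ops
dave | 7 | 50 | B | 50 | 8 | hr
After SELECT (2 rows):
users.owner | stock.tag | users.yr
dave | C | 7
dave | B | 7
After ORDER BY (2 rows):
users.owner | stock.tag | users.yr
dave | B | 7
dave | C | 7

== RESULT ==
users.owner | stock.tag | users.yr
dave | B | 7
dave | C | 7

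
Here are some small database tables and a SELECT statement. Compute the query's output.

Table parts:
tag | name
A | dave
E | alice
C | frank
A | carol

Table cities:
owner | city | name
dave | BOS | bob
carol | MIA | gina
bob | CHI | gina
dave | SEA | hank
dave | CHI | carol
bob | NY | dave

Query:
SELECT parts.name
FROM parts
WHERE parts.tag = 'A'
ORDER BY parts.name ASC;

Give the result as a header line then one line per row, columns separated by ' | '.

== RESULT ==
parts.name
carol
dave

Derivation:
After WHERE (2 rows):
parts.tag | parts.name
A | dave
A | carol
After SELECT (2 rows):
parts.name
dave
carol
After ORDER BY (2 rows):
parts.name
carol
dave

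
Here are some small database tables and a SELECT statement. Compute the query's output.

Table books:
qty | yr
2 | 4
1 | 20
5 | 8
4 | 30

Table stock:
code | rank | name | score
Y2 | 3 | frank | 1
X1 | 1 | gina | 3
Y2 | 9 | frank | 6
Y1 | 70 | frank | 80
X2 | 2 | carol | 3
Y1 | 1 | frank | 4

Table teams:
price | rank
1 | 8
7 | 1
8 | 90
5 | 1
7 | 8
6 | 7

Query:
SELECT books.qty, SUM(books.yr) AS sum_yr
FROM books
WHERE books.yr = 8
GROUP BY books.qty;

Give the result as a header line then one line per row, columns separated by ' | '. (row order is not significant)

After WHERE (1 rows):
books.qty | books.yr
5 | 8
After GROUP BY (1 rows):
books.qty | sum_yr
5 | 8

== RESULT ==
books.qty | sum_yr
5 | 8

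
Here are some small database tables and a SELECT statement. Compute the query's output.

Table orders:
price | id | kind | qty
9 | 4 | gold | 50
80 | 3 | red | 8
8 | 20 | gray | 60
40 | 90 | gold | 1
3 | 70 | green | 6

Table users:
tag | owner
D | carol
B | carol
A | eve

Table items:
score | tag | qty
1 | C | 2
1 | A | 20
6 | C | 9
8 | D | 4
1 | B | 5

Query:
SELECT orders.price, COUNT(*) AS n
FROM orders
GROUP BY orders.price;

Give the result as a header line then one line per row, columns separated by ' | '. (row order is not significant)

== RESULT ==
orders.price | n
9 | 1
80 | 1
8 | 1
40 | 1
3 | 1

Derivation:
After GROUP BY (5 rows):
orders.price | n
9 | 1
80 | 1
8 | 1
40 | 1
3 | 1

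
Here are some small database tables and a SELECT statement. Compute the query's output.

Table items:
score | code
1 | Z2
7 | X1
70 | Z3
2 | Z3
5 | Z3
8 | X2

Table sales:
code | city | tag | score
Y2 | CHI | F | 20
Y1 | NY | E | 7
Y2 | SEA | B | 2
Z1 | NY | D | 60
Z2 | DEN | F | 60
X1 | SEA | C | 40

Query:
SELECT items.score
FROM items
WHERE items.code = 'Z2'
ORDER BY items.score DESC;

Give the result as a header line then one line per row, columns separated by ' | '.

After WHERE (1 rows):
items.score | items.code
1 | Z2
After SELECT (1 rows):
items.score
1
After ORDER BY (1 rows):
items.score
1

== RESULT ==
items.score
1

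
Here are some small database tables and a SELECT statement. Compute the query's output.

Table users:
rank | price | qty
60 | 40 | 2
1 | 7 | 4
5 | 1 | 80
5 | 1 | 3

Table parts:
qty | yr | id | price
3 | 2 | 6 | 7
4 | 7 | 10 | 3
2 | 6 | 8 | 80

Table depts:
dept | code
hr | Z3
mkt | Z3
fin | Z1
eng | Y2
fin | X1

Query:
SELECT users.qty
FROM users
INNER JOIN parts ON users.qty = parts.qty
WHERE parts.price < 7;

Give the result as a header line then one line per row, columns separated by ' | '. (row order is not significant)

After JOIN parts (3 rows):
users.rank | users.price | users.qty | parts.qty | parts.yr | parts.id | parts.price
60 | 40 | 2 | 2 | 6 | 8 | 80
1 | 7 | 4 | 4 | 7 | 10 | 3
5 | 1 | 3 | 3 | 2 | 6 | 7
After WHERE (1 rows):
users.rank | users.price | users.qty | parts.qty | parts.yr | parts.id | parts.price
1 | 7 | 4 | 4 | 7 | 10 | 3
After SELECT (1 rows):
users.qty
4

== RESULT ==
users.qty
4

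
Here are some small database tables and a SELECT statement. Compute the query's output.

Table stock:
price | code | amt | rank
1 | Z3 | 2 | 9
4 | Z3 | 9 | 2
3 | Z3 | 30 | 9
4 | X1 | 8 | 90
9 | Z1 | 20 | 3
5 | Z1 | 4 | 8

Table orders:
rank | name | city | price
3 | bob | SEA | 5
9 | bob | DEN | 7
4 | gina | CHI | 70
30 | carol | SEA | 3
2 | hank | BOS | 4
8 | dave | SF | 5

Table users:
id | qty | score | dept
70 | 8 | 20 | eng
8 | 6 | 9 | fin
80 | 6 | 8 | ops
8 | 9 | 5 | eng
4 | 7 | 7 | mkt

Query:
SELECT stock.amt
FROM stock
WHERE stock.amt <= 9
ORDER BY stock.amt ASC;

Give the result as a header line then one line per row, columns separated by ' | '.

== RESULT ==
stock.amt
2
4
8
9

Derivation:
After WHERE (4 rows):
stock.price | stock.code | stock.amt | stock.rank
1 | Z3 | 2 | 9
4 | Z3 | 9 | 2
4 | X1 | 8 | 90
5 | Z1 | 4 | 8
After SELECT (4 rows):
stock.amt
2
9
8
4
After ORDER BY (4 rows):
stock.amt
2
4
8
9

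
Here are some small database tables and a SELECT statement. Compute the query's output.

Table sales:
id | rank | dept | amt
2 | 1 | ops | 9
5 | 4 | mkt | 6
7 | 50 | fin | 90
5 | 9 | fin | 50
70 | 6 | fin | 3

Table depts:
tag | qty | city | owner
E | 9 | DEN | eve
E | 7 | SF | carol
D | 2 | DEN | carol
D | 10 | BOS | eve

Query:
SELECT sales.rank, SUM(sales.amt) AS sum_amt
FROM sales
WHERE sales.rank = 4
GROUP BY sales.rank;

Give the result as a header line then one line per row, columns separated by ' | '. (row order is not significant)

After WHERE (1 rows):
sales.id | sales.rank | sales.dept | sales.amt
5 | 4 | mkt | 6
After GROUP BY (1 rows):
sales.rank | sum_amt
4 | 6

== RESULT ==
sales.rank | sum_amt
4 | 6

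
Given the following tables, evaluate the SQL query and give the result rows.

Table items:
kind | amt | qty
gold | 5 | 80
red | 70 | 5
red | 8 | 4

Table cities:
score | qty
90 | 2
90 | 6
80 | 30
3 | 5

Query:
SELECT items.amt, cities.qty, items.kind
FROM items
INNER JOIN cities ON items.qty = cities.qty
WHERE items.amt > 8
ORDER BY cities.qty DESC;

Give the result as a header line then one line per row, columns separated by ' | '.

== RESULT ==
items.amt | cities.qty | items.kind
70 | 5 | red

Derivation:
After JOIN cities (1 rows):
items.kind | items.amt | items.qty | cities.score | cities.qty
red | 70 | 5 | 3 | 5
After WHERE (1 rows):
items.kind | items.amt | items.qty | cities.score | cities.qty
red | 70 | 5 | 3 | 5
After SELECT (1 rows):
items.amt | cities.qty | items.kind
70 | 5 | red
After ORDER BY (1 rows):
items.amt | cities.qty | items.kind
70 | 5 | red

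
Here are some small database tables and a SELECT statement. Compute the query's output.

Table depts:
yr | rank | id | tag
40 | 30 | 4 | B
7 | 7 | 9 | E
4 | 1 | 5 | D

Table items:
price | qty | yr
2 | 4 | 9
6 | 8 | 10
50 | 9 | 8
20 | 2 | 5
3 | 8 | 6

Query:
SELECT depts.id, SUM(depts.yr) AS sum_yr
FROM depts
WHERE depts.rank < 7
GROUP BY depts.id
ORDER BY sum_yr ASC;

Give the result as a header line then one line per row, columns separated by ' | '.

After WHERE (1 rows):
depts.yr | depts.rank | depts.id | depts.tag
4 | 1 | 5 | D
After GROUP BY (1 rows):
depts.id | sum_yr
5 | 4
After ORDER BY (1 rows):
depts.id | sum_yr
5 | 4

== RESULT ==
depts.id | sum_yr
5 | 4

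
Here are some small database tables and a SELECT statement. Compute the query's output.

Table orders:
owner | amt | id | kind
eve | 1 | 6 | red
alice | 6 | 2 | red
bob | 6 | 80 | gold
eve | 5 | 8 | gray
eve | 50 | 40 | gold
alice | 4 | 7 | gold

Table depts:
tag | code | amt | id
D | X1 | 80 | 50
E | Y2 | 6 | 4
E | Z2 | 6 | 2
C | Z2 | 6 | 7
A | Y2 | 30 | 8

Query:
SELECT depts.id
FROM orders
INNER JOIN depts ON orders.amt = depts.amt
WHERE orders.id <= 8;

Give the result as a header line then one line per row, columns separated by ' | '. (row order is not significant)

After JOIN depts (6 rows):
orders.owner | orders.amt | orders.id | orders.kind | depts.tag | depts.code | depts.amt | depts.id
alice | 6 | 2 | red | E | Y2 | 6 | 4
alice | 6 | 2 | red | E | Z2 | 6 | 2
alice | 6 | 2 | red | C | Z2 | 6 | 7
bob | 6 | 80 | gold | E | Y2 | 6 | 4
bob | 6 | 80 | gold | E | Z2 | 6 | 2
bob | 6 | 80 | gold | C | Z2 | 6 | 7
After WHERE (3 rows):
orders.owner | orders.amt | orders.id | orders.kind | depts.tag | depts.code | depts.amt | depts.id
alice | 6 | 2 | red | E | Y2 | 6 | 4
alice | 6 | 2 | red | E | Z2 | 6 | 2
alice | 6 | 2 | red | C | Z2 | 6 | 7
After SELECT (3 rows):
depts.id
4
2
7

== RESULT ==
depts.id
4
2
7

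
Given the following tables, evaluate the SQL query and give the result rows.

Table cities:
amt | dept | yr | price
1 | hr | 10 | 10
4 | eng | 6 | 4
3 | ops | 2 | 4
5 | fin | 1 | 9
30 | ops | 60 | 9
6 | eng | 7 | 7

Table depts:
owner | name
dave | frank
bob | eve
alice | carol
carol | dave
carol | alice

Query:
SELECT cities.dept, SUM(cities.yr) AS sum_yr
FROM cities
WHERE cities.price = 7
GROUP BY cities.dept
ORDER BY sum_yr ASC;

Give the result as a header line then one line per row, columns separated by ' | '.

After WHERE (1 rows):
cities.amt | cities.dept | cities.yr | cities.price
6 | eng | 7 | 7
After GROUP BY (1 rows):
cities.dept | sum_yr
eng | 7
After ORDER BY (1 rows):
cities.dept | sum_yr
eng | 7

== RESULT ==
cities.dept | sum_yr
eng | 7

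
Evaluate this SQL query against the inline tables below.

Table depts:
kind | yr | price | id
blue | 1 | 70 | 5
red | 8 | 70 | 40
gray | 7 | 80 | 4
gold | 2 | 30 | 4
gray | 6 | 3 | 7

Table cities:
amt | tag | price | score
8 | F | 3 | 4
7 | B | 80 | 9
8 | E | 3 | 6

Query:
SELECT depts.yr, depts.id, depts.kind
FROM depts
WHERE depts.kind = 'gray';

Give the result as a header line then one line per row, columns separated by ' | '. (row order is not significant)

== RESULT ==
depts.yr | depts.id | depts.kind
7 | 4 | gray
6 | 7 | gray

Derivation:
After WHERE (2 rows):
depts.kind | depts.yr | depts.price | depts.id
gray | 7 | 80 | 4
gray | 6 | 3 | 7
After SELECT (2 rows):
depts.yr | depts.id | depts.kind
7 | 4 | gray
6 | 7 | gray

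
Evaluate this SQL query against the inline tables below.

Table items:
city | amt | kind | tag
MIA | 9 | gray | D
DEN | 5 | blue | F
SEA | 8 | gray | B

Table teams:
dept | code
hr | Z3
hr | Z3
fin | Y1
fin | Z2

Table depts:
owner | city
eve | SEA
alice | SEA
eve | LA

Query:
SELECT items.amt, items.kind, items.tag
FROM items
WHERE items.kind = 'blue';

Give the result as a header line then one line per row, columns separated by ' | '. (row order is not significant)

After WHERE (1 rows):
items.city | items.amt | items.kind | items.tag
DEN | 5 | blue | F
After SELECT (1 rows):
items.amt | items.kind | items.tag
5 | blue | F

== RESULT ==
items.amt | items.kind | items.tag
5 | blue | F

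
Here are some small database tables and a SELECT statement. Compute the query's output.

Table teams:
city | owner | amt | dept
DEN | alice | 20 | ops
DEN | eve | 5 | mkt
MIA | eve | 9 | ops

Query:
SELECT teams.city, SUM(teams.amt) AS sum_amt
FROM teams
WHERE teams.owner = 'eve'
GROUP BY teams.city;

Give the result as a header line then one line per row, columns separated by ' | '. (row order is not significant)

== RESULT ==
teams.city | sum_amt
DEN | 5
MIA | 9

Derivation:
After WHERE (2 rows):
teams.city | teams.owner | teams.amt | teams.dept
DEN | eve | 5 | mkt
MIA | eve | 9 | ops
After GROUP BY (2 rows):
teams.city | sum_amt
DEN | 5
MIA | 9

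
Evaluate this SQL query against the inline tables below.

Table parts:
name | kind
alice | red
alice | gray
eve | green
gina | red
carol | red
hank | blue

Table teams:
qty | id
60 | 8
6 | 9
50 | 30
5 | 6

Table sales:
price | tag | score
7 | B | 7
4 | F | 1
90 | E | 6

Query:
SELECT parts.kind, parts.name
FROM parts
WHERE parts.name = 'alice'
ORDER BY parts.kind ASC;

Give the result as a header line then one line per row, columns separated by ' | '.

== RESULT ==
parts.kind | parts.name
gray | alice
red | alice

Derivation:
After WHERE (2 rows):
parts.name | parts.kind
alice | red
alice | gray
After SELECT (2 rows):
parts.kind | parts.name
red | alice
gray | alice
After ORDER BY (2 rows):
parts.kind | parts.name
gray | alice
red | alice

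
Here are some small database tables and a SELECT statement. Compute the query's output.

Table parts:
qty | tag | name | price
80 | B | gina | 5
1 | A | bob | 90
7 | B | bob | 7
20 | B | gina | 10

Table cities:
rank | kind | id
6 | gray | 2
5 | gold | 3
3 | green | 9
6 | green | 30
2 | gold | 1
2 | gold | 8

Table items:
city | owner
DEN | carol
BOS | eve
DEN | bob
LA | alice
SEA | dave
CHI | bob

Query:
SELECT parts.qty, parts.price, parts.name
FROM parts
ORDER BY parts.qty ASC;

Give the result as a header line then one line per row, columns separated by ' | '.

After SELECT (4 rows):
parts.qty | parts.price | parts.name
80 | 5 | gina
1 | 90 | bob
7 | 7 | bob
20 | 10 | gina
After ORDER BY (4 rows):
parts.qty | parts.price | parts.name
1 | 90 | bob
7 | 7 | bob
20 | 10 | gina
80 | 5 | gina

== RESULT ==
parts.qty | parts.price | parts.name
1 | 90 | bob
7 | 7 | bob
20 | 10 | gina
80 | 5 | gina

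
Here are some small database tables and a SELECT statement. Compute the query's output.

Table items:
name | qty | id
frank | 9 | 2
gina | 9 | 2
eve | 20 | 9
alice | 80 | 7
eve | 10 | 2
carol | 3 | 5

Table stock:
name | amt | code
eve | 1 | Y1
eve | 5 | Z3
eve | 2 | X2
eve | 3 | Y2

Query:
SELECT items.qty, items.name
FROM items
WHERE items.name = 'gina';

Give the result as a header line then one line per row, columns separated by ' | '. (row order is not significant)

After WHERE (1 rows):
items.name | items.qty | items.id
gina | 9 | 2
After SELECT (1 rows):
items.qty | items.name
9 | gina

== RESULT ==
items.qty | items.name
9 | gina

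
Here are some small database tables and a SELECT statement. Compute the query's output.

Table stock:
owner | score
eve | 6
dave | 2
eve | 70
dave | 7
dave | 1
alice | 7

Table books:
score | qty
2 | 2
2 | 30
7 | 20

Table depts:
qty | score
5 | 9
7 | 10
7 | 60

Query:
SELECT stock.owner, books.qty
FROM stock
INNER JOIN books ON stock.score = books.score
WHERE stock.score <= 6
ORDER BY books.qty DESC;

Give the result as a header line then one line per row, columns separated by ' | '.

== RESULT ==
stock.owner | books.qty
dave | 30
dave | 2

Derivation:
After JOIN books (4 rows):
stock.owner | stock.score | books.score | books.qty
dave | 2 | 2 | 2
dave | 2 | 2 | 30
dave | 7 | 7 | 20
alice | 7 | 7 | 20
After WHERE (2 rows):
stock.owner | stock.score | books.score | books.qty
dave | 2 | 2 | 2
dave | 2 | 2 | 30
After SELECT (2 rows):
stock.owner | books.qty
dave | 2
dave | 30
After ORDER BY (2 rows):
stock.owner | books.qty
dave | 30
dave | 2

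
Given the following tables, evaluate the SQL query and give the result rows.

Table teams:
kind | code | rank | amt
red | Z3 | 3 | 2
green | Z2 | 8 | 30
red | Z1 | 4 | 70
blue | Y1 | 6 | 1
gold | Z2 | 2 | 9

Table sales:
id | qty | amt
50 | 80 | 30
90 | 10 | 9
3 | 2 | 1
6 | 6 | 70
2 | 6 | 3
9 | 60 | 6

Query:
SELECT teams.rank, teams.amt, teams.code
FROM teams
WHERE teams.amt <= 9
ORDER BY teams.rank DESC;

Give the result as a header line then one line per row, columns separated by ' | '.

== RESULT ==
teams.rank | teams.amt | teams.code
6 | 1 | Y1
3 | 2 | Z3
2 | 9 | Z2

Derivation:
After WHERE (3 rows):
teams.kind | teams.code | teams.rank | teams.amt
red | Z3 | 3 | 2
blue | Y1 | 6 | 1
gold | Z2 | 2 | 9
After SELECT (3 rows):
teams.rank | teams.amt | teams.code
3 | 2 | Z3
6 | 1 | Y1
2 | 9 | Z2
After ORDER BY (3 rows):
teams.rank | teams.amt | teams.code
6 | 1 | Y1
3 | 2 | Z3
2 | 9 | Z2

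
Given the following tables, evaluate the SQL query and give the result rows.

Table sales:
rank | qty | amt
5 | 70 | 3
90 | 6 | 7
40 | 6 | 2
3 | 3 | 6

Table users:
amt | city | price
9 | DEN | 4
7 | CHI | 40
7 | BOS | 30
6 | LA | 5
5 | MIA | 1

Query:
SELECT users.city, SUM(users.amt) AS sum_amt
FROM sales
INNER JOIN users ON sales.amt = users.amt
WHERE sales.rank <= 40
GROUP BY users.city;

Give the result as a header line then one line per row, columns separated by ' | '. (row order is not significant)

After JOIN users (3 rows):
sales.rank | sales.qty | sales.amt | users.amt | users.city | users.price
90 | 6 | 7 | 7 | CHI | 40
90 | 6 | 7 | 7 | BOS | 30
3 | 3 | 6 | 6 | LA | 5
After WHERE (1 rows):
sales.rank | sales.qty | sales.amt | users.amt | users.city | users.price
3 | 3 | 6 | 6 | LA | 5
After GROUP BY (1 rows):
users.city | sum_amt
LA | 6

== RESULT ==
users.city | sum_amt
LA | 6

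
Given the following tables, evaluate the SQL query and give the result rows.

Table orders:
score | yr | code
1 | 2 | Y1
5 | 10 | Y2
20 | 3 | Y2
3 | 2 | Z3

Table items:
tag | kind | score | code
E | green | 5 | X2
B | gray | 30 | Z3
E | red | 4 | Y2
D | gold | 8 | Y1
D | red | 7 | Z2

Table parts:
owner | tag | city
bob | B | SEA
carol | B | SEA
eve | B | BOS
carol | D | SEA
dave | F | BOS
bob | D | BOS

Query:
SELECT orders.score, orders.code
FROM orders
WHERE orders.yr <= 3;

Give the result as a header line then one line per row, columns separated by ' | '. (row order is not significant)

== RESULT ==
orders.score | orders.code
1 | Y1
20 | Y2
3 | Z3

Derivation:
After WHERE (3 rows):
orders.score | orders.yr | orders.code
1 | 2 | Y1
20 | 3 | Y2
3 | 2 | Z3
After SELECT (3 rows):
orders.score | orders.code
1 | Y1
20 | Y2
3 | Z3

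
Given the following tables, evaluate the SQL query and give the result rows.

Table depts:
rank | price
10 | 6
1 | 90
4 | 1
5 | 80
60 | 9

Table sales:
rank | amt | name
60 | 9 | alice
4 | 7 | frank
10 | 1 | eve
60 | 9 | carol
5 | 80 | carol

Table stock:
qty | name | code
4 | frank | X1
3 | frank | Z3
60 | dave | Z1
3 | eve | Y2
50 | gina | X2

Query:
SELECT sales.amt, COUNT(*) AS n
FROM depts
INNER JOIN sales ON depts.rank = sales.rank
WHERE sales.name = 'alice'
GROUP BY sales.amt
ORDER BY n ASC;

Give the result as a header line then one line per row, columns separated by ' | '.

After JOIN sales (5 rows):
depts.rank | depts.price | sales.rank | sales.amt | sales.name
10 | 6 | 10 | 1 | eve
4 | 1 | 4 | 7 | frank
5 | 80 | 5 | 80 | carol
60 | 9 | 60 | 9 | alice
60 | 9 | 60 | 9 | carol
After WHERE (1 rows):
depts.rank | depts.price | sales.rank | sales.amt | sales.name
60 | 9 | 60 | 9 | alice
After GROUP BY (1 rows):
sales.amt | n
9 | 1
After ORDER BY (1 rows):
sales.amt | n
9 | 1

== RESULT ==
sales.amt | n
9 | 1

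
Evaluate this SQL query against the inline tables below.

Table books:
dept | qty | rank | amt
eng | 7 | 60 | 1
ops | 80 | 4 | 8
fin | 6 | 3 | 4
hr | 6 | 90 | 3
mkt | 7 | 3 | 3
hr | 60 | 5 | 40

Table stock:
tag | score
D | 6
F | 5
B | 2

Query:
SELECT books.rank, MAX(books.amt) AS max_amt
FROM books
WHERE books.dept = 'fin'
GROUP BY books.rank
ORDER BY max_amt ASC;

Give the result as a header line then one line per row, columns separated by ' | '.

== RESULT ==
books.rank | max_amt
3 | 4

Derivation:
After WHERE (1 rows):
books.dept | books.qty | books.rank | books.amt
fin | 6 | 3 | 4
After GROUP BY (1 rows):
books.rank | max_amt
3 | 4
After ORDER BY (1 rows):
books.rank | max_amt
3 | 4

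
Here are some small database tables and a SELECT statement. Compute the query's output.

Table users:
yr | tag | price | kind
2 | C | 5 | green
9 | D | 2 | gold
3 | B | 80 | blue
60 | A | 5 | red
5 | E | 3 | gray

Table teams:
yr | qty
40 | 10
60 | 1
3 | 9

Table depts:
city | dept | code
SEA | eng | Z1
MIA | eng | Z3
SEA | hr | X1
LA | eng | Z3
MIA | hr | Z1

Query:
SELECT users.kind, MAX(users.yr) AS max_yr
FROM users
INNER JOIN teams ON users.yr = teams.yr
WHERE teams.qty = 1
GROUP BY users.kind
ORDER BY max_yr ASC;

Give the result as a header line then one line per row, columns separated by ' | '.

After JOIN teams (2 rows):
users.yr | users.tag | users.price | users.kind | teams.yr | teams.qty
3 | B | 80 | blue | 3 | 9
60 | A | 5 | red | 60 | 1
After WHERE (1 rows):
users.yr | users.tag | users.price | users.kind | teams.yr | teams.qty
60 | A | 5 | red | 60 | 1
After GROUP BY (1 rows):
users.kind | max_yr
red | 60
After ORDER BY (1 rows):
users.kind | max_yr
red | 60

== RESULT ==
users.kind | max_yr
red | 60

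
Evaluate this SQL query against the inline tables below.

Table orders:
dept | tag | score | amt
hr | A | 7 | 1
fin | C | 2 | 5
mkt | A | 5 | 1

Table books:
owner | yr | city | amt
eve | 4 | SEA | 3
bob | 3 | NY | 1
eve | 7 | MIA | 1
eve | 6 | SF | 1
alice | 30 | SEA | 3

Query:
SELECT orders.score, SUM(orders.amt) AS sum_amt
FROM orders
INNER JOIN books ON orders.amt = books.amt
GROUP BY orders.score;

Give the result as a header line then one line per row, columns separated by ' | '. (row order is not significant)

After JOIN books (6 rows):
orders.dept | orders.tag | orders.score | orders.amt | books.owner | books.yr | books.city | books.amt
hr | A | 7 | 1 | bob | 3 | NY | 1
hr | A | 7 | 1 | eve | 7 | MIA | 1
hr | A | 7 | 1 | eve | 6 | SF | 1
mkt | A | 5 | 1 | bob | 3 | NY | 1
mkt | A | 5 | 1 | eve | 7 | MIA | 1
mkt | A | 5 | 1 | eve | 6 | SF | 1
After GROUP BY (2 rows):
orders.score | sum_amt
7 | 3
5 | 3

== RESULT ==
orders.score | sum_amt
7 | 3
5 | 3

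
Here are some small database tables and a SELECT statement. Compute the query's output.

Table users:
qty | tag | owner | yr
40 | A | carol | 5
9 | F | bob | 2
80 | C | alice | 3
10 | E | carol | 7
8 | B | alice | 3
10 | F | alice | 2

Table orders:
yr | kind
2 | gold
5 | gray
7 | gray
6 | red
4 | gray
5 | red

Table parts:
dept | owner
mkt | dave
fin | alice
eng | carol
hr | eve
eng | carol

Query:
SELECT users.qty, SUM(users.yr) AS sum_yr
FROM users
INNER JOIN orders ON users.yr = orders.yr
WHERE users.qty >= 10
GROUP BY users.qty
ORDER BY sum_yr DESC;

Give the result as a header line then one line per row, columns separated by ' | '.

After JOIN orders (5 rows):
users.qty | users.tag | users.owner | users.yr | orders.yr | orders.kind
40 | A | carol | 5 | 5 | gray
40 | A | carol | 5 | 5 | red
9 | F | bob | 2 | 2 | gold
10 | E | carol | 7 | 7 | gray
10 | F | alice | 2 | 2 | gold
After WHERE (4 rows):
users.qty | users.tag | users.owner | users.yr | orders.yr | orders.kind
40 | A | carol | 5 | 5 | gray
40 | A | carol | 5 | 5 | red
10 | E | carol | 7 | 7 | gray
10 | F | alice | 2 | 2 | gold
After GROUP BY (2 rows):
users.qty | sum_yr
40 | 10
10 | 9
After ORDER BY (2 rows):
users.qty | sum_yr
40 | 10
10 | 9

== RESULT ==
users.qty | sum_yr
40 | 10
10 | 9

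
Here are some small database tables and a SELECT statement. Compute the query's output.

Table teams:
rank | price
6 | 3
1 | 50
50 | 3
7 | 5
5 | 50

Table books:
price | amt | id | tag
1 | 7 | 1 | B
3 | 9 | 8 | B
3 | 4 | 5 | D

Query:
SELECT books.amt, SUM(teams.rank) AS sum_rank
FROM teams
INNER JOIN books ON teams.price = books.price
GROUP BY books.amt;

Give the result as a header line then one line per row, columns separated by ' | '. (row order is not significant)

After JOIN books (4 rows):
teams.rank | teams.price | books.price | books.amt | books.id | books.tag
6 | 3 | 3 | 9 | 8 | B
6 | 3 | 3 | 4 | 5 | D
50 | 3 | 3 | 9 | 8 | B
50 | 3 | 3 | 4 | 5 | D
After GROUP BY (2 rows):
books.amt | sum_rank
9 | 56
4 | 56

== RESULT ==
books.amt | sum_rank
9 | 56
4 | 56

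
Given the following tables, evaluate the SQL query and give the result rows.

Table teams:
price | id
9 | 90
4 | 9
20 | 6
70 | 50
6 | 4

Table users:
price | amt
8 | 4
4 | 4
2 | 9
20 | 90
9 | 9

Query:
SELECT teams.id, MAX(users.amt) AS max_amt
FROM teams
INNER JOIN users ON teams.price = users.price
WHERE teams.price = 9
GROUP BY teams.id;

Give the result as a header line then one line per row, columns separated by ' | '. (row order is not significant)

== RESULT ==
teams.id | max_amt
90 | 9

Derivation:
After JOIN users (3 rows):
teams.price | teams.id | users.price | users.amt
9 | 90 | 9 | 9
4 | 9 | 4 | 4
20 | 6 | 20 | 90
After WHERE (1 rows):
teams.price | teams.id | users.price | users.amt
9 | 90 | 9 | 9
After GROUP BY (1 rows):
teams.id | max_amt
90 | 9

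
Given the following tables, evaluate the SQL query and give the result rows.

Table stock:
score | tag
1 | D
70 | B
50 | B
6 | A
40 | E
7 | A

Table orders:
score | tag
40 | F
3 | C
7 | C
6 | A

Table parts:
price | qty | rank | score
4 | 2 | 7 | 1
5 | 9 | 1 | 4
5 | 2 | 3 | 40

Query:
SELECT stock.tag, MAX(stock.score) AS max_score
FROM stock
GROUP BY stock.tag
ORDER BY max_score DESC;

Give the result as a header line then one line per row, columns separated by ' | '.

After GROUP BY (4 rows):
stock.tag | max_score
D | 1
B | 70
A | 7
E | 40
After ORDER BY (4 rows):
stock.tag | max_score
B | 70
E | 40
A | 7
D | 1

== RESULT ==
stock.tag | max_score
B | 70
E | 40
A | 7
D | 1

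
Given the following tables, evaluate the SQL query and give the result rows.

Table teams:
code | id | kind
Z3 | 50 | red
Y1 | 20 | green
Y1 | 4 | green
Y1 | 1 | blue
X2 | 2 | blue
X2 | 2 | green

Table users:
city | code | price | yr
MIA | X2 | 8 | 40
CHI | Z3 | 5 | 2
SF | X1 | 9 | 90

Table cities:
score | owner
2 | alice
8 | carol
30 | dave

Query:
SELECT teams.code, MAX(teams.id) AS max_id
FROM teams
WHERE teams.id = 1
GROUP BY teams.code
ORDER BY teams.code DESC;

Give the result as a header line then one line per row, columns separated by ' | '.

After WHERE (1 rows):
teams.code | teams.id | teams.kind
Y1 | 1 | blue
After GROUP BY (1 rows):
teams.code | max_id
Y1 | 1
After ORDER BY (1 rows):
teams.code | max_id
Y1 | 1

== RESULT ==
teams.code | max_id
Y1 | 1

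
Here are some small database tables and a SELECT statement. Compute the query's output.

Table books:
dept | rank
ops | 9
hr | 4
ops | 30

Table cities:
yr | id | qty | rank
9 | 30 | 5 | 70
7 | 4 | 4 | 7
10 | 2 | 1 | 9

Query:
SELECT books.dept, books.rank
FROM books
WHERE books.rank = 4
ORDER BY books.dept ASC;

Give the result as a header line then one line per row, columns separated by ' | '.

== RESULT ==
books.dept | books.rank
hr | 4

Derivation:
After WHERE (1 rows):
books.dept | books.rank
hr | 4
After SELECT (1 rows):
books.dept | books.rank
hr | 4
After ORDER BY (1 rows):
books.dept | books.rank
hr | 4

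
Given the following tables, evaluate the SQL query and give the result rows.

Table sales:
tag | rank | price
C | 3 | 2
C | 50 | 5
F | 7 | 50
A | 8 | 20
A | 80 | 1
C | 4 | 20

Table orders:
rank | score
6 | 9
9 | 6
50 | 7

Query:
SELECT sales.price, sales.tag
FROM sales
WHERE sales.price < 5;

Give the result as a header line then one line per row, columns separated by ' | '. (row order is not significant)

== RESULT ==
sales.price | sales.tag
2 | C
1 | A

Derivation:
After WHERE (2 rows):
sales.tag | sales.rank | sales.price
C | 3 | 2
A | 80 | 1
After SELECT (2 rows):
sales.price | sales.tag
2 | C
1 | A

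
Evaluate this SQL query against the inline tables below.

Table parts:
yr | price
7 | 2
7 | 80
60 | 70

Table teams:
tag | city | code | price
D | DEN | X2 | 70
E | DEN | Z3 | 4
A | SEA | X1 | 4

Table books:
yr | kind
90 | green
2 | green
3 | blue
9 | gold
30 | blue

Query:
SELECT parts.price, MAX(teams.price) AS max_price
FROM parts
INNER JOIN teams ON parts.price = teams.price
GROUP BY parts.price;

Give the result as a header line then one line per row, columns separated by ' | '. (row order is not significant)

After JOIN teams (1 rows):
parts.yr | parts.price | teams.tag | teams.city | teams.code | teams.price
60 | 70 | D | DEN | X2 | 70
After GROUP BY (1 rows):
parts.price | max_price
70 | 70

== RESULT ==
parts.price | max_price
70 | 70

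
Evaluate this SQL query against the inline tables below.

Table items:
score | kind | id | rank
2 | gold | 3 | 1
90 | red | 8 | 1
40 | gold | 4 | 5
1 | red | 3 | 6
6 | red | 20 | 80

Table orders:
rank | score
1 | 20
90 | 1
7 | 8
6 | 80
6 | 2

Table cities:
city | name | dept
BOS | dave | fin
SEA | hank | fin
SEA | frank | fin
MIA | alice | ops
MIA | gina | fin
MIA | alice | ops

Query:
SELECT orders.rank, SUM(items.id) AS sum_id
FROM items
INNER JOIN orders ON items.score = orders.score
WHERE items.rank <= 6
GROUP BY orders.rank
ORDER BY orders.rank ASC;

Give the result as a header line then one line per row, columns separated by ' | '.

== RESULT ==
orders.rank | sum_id
6 | 3
90 | 3

Derivation:
After JOIN orders (2 rows):
items.score | items.kind | items.id | items.rank | orders.rank | orders.score
2 | gold | 3 | 1 | 6 | 2
1 | red | 3 | 6 | 90 | 1
After WHERE (2 rows):
items.score | items.kind | items.id | items.rank | orders.rank | orders.score
2 | gold | 3 | 1 | 6 | 2
1 | red | 3 | 6 | 90 | 1
After GROUP BY (2 rows):
orders.rank | sum_id
6 | 3
90 | 3
After ORDER BY (2 rows):
orders.rank | sum_id
6 | 3
90 | 3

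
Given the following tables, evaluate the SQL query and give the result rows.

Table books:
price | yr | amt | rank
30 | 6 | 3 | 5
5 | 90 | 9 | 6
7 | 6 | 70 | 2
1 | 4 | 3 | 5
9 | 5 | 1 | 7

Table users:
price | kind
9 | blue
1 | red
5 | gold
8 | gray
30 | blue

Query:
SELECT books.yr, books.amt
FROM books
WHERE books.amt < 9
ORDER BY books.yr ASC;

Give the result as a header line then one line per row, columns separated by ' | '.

After WHERE (3 rows):
books.price | books.yr | books.amt | books.rank
30 | 6 | 3 | 5
1 | 4 | 3 | 5
9 | 5 | 1 | 7
After SELECT (3 rows):
books.yr | books.amt
6 | 3
4 | 3
5 | 1
After ORDER BY (3 rows):
books.yr | books.amt
4 | 3
5 | 1
6 | 3

== RESULT ==
books.yr | books.amt
4 | 3
5 | 1
6 | 3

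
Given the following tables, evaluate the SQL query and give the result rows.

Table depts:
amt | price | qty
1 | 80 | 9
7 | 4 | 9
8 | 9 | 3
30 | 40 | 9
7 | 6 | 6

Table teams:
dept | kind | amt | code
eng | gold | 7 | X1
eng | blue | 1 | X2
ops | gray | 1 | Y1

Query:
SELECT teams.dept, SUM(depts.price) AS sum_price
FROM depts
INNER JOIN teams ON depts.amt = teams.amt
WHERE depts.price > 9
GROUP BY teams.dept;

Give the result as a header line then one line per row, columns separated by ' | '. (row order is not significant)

After JOIN teams (4 rows):
depts.amt | depts.price | depts.qty | teams.dept | teams.kind | teams.amt | teams.code
1 | 80 | 9 | eng | blue | 1 | X2
1 | 80 | 9 | ops | gray | 1 | Y1
7 | 4 | 9 | eng | gold | 7 | X1
7 | 6 | 6 | eng | gold | 7 | X1
After WHERE (2 rows):
depts.amt | depts.price | depts.qty | teams.dept | teams.kind | teams.amt | teams.code
1 | 80 | 9 | eng | blue | 1 | X2
1 | 80 | 9 | ops | gray | 1 | Y1
After GROUP BY (2 rows):
teams.dept | sum_price
eng | 80
ops | 80

== RESULT ==
teams.dept | sum_price
eng | 80
ops | 80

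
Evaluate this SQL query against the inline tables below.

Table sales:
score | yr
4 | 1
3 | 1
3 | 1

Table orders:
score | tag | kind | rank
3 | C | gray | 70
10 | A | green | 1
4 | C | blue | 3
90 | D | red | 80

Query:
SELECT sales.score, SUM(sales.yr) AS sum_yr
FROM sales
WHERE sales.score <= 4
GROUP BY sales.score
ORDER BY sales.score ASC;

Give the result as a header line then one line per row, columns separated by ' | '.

== RESULT ==
sales.score | sum_yr
3 | 2
4 | 1

Derivation:
After WHERE (3 rows):
sales.score | sales.yr
4 | 1
3 | 1
3 | 1
After GROUP BY (2 rows):
sales.score | sum_yr
4 | 1
3 | 2
After ORDER BY (2 rows):
sales.score | sum_yr
3 | 2
4 | 1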